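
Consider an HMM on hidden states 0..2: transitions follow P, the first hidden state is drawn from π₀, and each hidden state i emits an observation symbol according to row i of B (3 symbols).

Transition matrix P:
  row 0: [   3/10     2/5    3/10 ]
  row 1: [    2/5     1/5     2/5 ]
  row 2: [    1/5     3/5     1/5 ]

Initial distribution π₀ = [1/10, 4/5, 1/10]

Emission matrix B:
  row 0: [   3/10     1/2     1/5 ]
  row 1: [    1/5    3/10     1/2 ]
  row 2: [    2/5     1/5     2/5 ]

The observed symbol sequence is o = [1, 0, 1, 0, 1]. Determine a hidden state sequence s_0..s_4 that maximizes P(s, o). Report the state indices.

t=0: δ = [5.000e-02, 2.400e-01, 2.000e-02]  (obs o_0=1)
t=1: δ = [2.880e-02, 9.600e-03, 3.840e-02]  ψ = [1, 1, 1]  (obs o_1=0)
t=2: δ = [4.320e-03, 6.912e-03, 1.728e-03]  ψ = [0, 2, 0]  (obs o_2=1)
t=3: δ = [8.294e-04, 3.456e-04, 1.106e-03]  ψ = [1, 0, 1]  (obs o_3=0)
t=4: δ = [1.244e-04, 1.991e-04, 4.977e-05]  ψ = [0, 2, 0]  (obs o_4=1)
backtrack: best end state = 1; path = [1, 2, 1, 2, 1]

path = [1, 2, 1, 2, 1]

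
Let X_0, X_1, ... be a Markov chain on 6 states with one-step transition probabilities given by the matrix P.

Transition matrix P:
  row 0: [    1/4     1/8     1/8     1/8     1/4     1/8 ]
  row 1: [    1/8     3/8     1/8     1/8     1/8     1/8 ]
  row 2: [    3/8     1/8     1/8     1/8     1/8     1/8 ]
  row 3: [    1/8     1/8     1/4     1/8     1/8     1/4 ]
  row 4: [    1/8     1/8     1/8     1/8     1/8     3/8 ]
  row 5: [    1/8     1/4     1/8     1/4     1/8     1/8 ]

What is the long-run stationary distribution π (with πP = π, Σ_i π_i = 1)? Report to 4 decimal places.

Balance equations π_j = Σ_i π_i·P[i][j]:
  π_0 = 1/4·π_0 + 1/8·π_1 + 3/8·π_2 + 1/8·π_3 + 1/8·π_4 + 1/8·π_5
  π_1 = 1/8·π_0 + 3/8·π_1 + 1/8·π_2 + 1/8·π_3 + 1/8·π_4 + 1/4·π_5
  π_2 = 1/8·π_0 + 1/8·π_1 + 1/8·π_2 + 1/4·π_3 + 1/8·π_4 + 1/8·π_5
  π_3 = 1/8·π_0 + 1/8·π_1 + 1/8·π_2 + 1/8·π_3 + 1/8·π_4 + 1/4·π_5
  π_4 = 1/4·π_0 + 1/8·π_1 + 1/8·π_2 + 1/8·π_3 + 1/8·π_4 + 1/8·π_5
  normalize: π_0 + π_1 + π_2 + π_3 + π_4 + π_5 = 1
Solving the linear system gives exactly π = [1297/7055, 1388/7055, 1012/7055, 1041/7055, 1044/7055, 1273/7055].

π = [0.1838, 0.1967, 0.1434, 0.1476, 0.1480, 0.1804]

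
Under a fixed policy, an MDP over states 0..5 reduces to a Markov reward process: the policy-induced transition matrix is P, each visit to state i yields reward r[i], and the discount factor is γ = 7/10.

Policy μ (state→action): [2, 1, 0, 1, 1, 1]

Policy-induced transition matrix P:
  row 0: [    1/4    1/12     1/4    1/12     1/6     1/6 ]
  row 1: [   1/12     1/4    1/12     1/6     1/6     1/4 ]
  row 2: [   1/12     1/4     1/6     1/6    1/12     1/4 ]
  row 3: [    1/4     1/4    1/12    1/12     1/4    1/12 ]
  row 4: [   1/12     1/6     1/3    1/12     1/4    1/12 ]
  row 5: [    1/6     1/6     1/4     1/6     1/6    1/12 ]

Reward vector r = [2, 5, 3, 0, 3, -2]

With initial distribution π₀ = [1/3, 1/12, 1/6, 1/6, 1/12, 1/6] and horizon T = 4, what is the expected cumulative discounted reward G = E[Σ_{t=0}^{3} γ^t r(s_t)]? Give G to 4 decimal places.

G = 4.6471

t=0: π = [0.3333, 0.0833, 0.1667, 0.1667, 0.0833, 0.1667], E[r] = 1.5000, γ^t·E[r] = 1.500000, running G = 1.500000
t=1: π = [0.1806, 0.1736, 0.2014, 0.1181, 0.1736, 0.1528], E[r] = 2.0486, γ^t·E[r] = 1.434028, running G = 2.934028
t=2: π = [0.1458, 0.1927, 0.1991, 0.1273, 0.1742, 0.1609], E[r] = 2.0532, γ^t·E[r] = 1.006088, running G = 3.940116
t=3: π = [0.1423, 0.1978, 0.1946, 0.1294, 0.1752, 0.1608], E[r] = 2.0612, γ^t·E[r] = 0.706991, running G = 4.647107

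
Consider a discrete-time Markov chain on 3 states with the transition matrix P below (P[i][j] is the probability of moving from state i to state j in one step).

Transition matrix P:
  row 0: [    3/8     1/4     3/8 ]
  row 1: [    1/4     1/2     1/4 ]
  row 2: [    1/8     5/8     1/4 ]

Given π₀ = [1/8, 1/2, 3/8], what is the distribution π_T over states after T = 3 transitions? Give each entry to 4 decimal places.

π = [0.2458, 0.4736, 0.2805]

t=0: π = [0.1250, 0.5000, 0.3750]
t=1: π = [0.2188, 0.5156, 0.2656]
t=2: π = [0.2441, 0.4785, 0.2773]
t=3: π = [0.2458, 0.4736, 0.2805]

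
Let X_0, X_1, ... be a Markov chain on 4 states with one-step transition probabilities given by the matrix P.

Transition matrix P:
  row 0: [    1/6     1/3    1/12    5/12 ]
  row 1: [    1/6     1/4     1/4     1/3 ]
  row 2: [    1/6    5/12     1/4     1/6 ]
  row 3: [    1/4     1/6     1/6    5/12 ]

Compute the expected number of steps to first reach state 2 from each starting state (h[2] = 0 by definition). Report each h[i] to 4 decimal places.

h = [6.3505, 5.4021, 0.0000, 5.9794]

First-step conditioning: h[2] = 0; for i ≠ 2, h[i] = 1 + Σ_k P[i][k]·h[k].
  h[0] = 1 + 1/6·h[0] + 1/3·h[1] + 5/12·h[3]
  h[1] = 1 + 1/6·h[0] + 1/4·h[1] + 1/3·h[3]
  h[3] = 1 + 1/4·h[0] + 1/6·h[1] + 5/12·h[3]
Solving the 3×3 linear system over states ≠ 2 gives exactly h = [616/97, 524/97, 0, 580/97] (h[2] = 0 is the target).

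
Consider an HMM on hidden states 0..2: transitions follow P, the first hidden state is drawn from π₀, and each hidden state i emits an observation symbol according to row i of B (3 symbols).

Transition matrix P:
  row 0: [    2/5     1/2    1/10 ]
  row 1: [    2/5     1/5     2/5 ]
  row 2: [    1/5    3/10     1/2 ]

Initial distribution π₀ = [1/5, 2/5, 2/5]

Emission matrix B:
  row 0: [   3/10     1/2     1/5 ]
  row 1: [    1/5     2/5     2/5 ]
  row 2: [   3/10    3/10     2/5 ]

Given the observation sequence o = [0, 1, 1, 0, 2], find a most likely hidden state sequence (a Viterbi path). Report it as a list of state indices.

t=0: δ = [6.000e-02, 8.000e-02, 1.200e-01]  (obs o_0=0)
t=1: δ = [1.600e-02, 1.440e-02, 1.800e-02]  ψ = [1, 2, 2]  (obs o_1=1)
t=2: δ = [3.200e-03, 3.200e-03, 2.700e-03]  ψ = [0, 0, 2]  (obs o_2=1)
t=3: δ = [3.840e-04, 3.200e-04, 4.050e-04]  ψ = [0, 0, 2]  (obs o_3=0)
t=4: δ = [3.072e-05, 7.680e-05, 8.100e-05]  ψ = [0, 0, 2]  (obs o_4=2)
backtrack: best end state = 2; path = [2, 2, 2, 2, 2]

path = [2, 2, 2, 2, 2]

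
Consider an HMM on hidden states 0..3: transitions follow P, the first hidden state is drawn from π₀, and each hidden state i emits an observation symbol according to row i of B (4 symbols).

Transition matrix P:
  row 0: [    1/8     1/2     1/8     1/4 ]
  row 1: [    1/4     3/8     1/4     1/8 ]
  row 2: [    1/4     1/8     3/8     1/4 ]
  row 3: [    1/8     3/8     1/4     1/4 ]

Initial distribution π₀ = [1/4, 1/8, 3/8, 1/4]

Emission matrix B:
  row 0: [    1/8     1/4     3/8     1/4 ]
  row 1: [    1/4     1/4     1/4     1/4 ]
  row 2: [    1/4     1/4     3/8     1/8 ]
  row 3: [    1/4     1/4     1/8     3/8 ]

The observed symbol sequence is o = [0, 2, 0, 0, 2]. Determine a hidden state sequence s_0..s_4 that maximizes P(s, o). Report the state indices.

path = [2, 2, 2, 2, 2]

t=0: δ = [3.125e-02, 3.125e-02, 9.375e-02, 6.250e-02]  (obs o_0=0)
t=1: δ = [8.789e-03, 5.859e-03, 1.318e-02, 2.930e-03]  ψ = [2, 3, 2, 2]  (obs o_1=2)
t=2: δ = [4.120e-04, 1.099e-03, 1.236e-03, 8.240e-04]  ψ = [2, 0, 2, 2]  (obs o_2=0)
t=3: δ = [3.862e-05, 1.030e-04, 1.159e-04, 7.725e-05]  ψ = [2, 1, 2, 2]  (obs o_3=0)
t=4: δ = [1.086e-05, 9.656e-06, 1.629e-05, 3.621e-06]  ψ = [2, 1, 2, 2]  (obs o_4=2)
backtrack: best end state = 2; path = [2, 2, 2, 2, 2]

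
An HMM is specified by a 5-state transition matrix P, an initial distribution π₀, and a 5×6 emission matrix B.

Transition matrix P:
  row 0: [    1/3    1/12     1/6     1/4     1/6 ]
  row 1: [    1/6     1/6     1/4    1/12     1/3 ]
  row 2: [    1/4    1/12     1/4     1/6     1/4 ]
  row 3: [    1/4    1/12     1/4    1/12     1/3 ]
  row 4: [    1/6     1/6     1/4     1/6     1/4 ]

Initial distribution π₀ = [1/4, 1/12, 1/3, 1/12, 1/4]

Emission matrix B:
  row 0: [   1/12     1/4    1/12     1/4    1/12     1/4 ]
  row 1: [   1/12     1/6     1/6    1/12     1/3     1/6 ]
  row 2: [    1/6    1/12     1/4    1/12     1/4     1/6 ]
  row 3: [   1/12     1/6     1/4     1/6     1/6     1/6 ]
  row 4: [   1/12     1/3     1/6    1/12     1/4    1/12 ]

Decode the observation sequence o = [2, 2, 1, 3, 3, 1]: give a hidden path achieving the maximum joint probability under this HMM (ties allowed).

t=0: δ = [2.083e-02, 1.389e-02, 8.333e-02, 2.083e-02, 4.167e-02]  (obs o_0=2)
t=1: δ = [1.736e-03, 1.157e-03, 5.208e-03, 3.472e-03, 3.472e-03]  ψ = [2, 2, 2, 2, 2]  (obs o_1=2)
t=2: δ = [3.255e-04, 9.645e-05, 1.085e-04, 1.447e-04, 4.340e-04]  ψ = [2, 4, 2, 2, 2]  (obs o_2=1)
t=3: δ = [2.713e-05, 6.028e-06, 9.042e-06, 1.356e-05, 9.042e-06]  ψ = [0, 4, 4, 0, 4]  (obs o_3=3)
t=4: δ = [2.261e-06, 1.884e-07, 3.768e-07, 1.130e-06, 3.768e-07]  ψ = [0, 0, 0, 0, 0]  (obs o_4=3)
t=5: δ = [1.884e-07, 3.140e-08, 3.140e-08, 9.419e-08, 1.256e-07]  ψ = [0, 0, 0, 0, 0]  (obs o_5=1)
backtrack: best end state = 0; path = [2, 2, 0, 0, 0, 0]

path = [2, 2, 0, 0, 0, 0]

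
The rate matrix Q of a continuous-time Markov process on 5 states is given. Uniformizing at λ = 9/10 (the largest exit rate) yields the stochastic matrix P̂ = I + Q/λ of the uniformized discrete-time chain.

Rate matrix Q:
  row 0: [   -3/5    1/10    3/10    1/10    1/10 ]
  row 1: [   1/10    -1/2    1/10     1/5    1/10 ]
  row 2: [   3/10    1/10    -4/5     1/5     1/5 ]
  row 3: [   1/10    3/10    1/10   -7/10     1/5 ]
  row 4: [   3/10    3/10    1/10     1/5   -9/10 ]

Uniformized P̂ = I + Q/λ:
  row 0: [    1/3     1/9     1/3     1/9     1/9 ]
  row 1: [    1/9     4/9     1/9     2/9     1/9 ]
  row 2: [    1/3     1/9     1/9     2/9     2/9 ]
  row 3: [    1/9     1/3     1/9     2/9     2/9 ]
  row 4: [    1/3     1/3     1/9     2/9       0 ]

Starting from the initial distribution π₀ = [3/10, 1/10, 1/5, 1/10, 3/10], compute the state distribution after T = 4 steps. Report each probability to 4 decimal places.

t=0: π = [0.3000, 0.1000, 0.2000, 0.1000, 0.3000]
t=1: π = [0.2889, 0.2333, 0.1778, 0.1889, 0.1111]
t=2: π = [0.2395, 0.2556, 0.1753, 0.1901, 0.1395]
t=3: π = [0.2343, 0.2695, 0.1643, 0.1956, 0.1362]
t=4: π = [0.2300, 0.2747, 0.1632, 0.1962, 0.1360]

π = [0.2300, 0.2747, 0.1632, 0.1962, 0.1360]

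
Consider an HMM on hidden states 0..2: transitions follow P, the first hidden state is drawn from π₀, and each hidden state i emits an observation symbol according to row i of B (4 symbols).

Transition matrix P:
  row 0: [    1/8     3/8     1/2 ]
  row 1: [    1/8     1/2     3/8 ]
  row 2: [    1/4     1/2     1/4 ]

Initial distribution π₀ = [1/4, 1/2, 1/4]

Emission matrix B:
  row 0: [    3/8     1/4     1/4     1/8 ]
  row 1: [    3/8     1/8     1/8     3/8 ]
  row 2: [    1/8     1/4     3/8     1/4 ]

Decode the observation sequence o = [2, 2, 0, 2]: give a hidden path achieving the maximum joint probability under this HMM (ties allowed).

t=0: δ = [6.250e-02, 6.250e-02, 9.375e-02]  (obs o_0=2)
t=1: δ = [5.859e-03, 5.859e-03, 1.172e-02]  ψ = [2, 2, 0]  (obs o_1=2)
t=2: δ = [1.099e-03, 2.197e-03, 3.662e-04]  ψ = [2, 2, 0]  (obs o_2=0)
t=3: δ = [6.866e-05, 1.373e-04, 3.090e-04]  ψ = [1, 1, 1]  (obs o_3=2)
backtrack: best end state = 2; path = [0, 2, 1, 2]

path = [0, 2, 1, 2]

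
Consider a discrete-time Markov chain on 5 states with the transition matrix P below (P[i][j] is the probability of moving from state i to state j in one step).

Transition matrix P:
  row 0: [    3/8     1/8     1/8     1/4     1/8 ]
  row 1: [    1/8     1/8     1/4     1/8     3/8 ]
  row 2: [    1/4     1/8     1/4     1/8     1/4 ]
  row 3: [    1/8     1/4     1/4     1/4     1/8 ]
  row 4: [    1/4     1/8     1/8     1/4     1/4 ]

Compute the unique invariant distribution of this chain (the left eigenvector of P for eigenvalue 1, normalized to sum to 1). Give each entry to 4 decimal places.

π = [0.2346, 0.1509, 0.1940, 0.2069, 0.2137]

Balance equations π_j = Σ_i π_i·P[i][j]:
  π_0 = 3/8·π_0 + 1/8·π_1 + 1/4·π_2 + 1/8·π_3 + 1/4·π_4
  π_1 = 1/8·π_0 + 1/8·π_1 + 1/8·π_2 + 1/4·π_3 + 1/8·π_4
  π_2 = 1/8·π_0 + 1/4·π_1 + 1/4·π_2 + 1/4·π_3 + 1/8·π_4
  π_3 = 1/4·π_0 + 1/8·π_1 + 1/8·π_2 + 1/4·π_3 + 1/4·π_4
  normalize: π_0 + π_1 + π_2 + π_3 + π_4 = 1
Solving the linear system gives exactly π = [381/1624, 35/232, 45/232, 6/29, 347/1624].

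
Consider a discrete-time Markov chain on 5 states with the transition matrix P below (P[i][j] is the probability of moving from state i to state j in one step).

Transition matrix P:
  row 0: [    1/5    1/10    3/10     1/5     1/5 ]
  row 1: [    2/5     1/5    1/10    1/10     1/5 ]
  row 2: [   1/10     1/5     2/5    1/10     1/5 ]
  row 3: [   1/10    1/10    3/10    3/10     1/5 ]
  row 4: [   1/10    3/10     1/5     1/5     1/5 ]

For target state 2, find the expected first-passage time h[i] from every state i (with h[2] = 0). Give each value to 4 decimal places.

First-step conditioning: h[2] = 0; for i ≠ 2, h[i] = 1 + Σ_k P[i][k]·h[k].
  h[0] = 1 + 1/5·h[0] + 1/10·h[1] + 1/5·h[3] + 1/5·h[4]
  h[1] = 1 + 2/5·h[0] + 1/5·h[1] + 1/10·h[3] + 1/5·h[4]
  h[3] = 1 + 1/10·h[0] + 1/10·h[1] + 3/10·h[3] + 1/5·h[4]
  h[4] = 1 + 1/10·h[0] + 3/10·h[1] + 1/5·h[3] + 1/5·h[4]
Solving the 4×4 linear system over states ≠ 2 gives exactly h = [225/56, 275/56, 0, 225/56, 515/112] (h[2] = 0 is the target).

h = [4.0179, 4.9107, 0.0000, 4.0179, 4.5982]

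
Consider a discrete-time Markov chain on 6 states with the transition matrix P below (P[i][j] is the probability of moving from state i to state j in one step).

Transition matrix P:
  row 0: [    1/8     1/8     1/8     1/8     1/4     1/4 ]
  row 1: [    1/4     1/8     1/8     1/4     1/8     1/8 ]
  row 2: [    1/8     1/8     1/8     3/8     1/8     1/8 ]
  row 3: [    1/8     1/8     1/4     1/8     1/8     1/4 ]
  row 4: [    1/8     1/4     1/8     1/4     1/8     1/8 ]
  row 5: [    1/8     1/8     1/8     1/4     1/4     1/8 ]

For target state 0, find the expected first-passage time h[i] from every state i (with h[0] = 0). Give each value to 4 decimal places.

First-step conditioning: h[0] = 0; for i ≠ 0, h[i] = 1 + Σ_k P[i][k]·h[k].
  h[1] = 1 + 1/8·h[1] + 1/8·h[2] + 1/4·h[3] + 1/8·h[4] + 1/8·h[5]
  h[2] = 1 + 1/8·h[1] + 1/8·h[2] + 3/8·h[3] + 1/8·h[4] + 1/8·h[5]
  h[3] = 1 + 1/8·h[1] + 1/4·h[2] + 1/8·h[3] + 1/8·h[4] + 1/4·h[5]
  h[4] = 1 + 1/4·h[1] + 1/8·h[2] + 1/4·h[3] + 1/8·h[4] + 1/8·h[5]
  h[5] = 1 + 1/8·h[1] + 1/8·h[2] + 1/4·h[3] + 1/4·h[4] + 1/8·h[5]
Solving the 5×5 linear system over states ≠ 0 gives exactly h = [0, 2272/371, 5193/742, 2596/371, 2556/371, 5183/742] (h[0] = 0 is the target).

h = [0.0000, 6.1240, 6.9987, 6.9973, 6.8895, 6.9852]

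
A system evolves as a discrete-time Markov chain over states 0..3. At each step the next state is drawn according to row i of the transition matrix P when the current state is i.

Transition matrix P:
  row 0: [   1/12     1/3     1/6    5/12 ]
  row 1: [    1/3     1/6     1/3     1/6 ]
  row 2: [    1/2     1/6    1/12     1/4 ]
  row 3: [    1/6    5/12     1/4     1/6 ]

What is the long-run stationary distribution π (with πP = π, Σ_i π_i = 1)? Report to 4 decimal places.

Balance equations π_j = Σ_i π_i·P[i][j]:
  π_0 = 1/12·π_0 + 1/3·π_1 + 1/2·π_2 + 1/6·π_3
  π_1 = 1/3·π_0 + 1/6·π_1 + 1/6·π_2 + 5/12·π_3
  π_2 = 1/6·π_0 + 1/3·π_1 + 1/12·π_2 + 1/4·π_3
  normalize: π_0 + π_1 + π_2 + π_3 = 1
Solving the linear system gives exactly π = [748/2855, 779/2855, 614/2855, 714/2855].

π = [0.2620, 0.2729, 0.2151, 0.2501]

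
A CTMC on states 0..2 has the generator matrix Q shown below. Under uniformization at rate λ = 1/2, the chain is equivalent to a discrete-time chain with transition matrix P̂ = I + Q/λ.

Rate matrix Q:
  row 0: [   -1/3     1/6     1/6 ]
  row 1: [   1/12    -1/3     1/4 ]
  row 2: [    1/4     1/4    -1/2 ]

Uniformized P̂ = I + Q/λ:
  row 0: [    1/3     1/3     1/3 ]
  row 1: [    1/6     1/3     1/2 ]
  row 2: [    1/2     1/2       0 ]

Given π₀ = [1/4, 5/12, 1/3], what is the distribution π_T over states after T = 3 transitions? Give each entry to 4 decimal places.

π = [0.3198, 0.3835, 0.2967]

t=0: π = [0.2500, 0.4167, 0.3333]
t=1: π = [0.3194, 0.3889, 0.2917]
t=2: π = [0.3171, 0.3819, 0.3009]
t=3: π = [0.3198, 0.3835, 0.2967]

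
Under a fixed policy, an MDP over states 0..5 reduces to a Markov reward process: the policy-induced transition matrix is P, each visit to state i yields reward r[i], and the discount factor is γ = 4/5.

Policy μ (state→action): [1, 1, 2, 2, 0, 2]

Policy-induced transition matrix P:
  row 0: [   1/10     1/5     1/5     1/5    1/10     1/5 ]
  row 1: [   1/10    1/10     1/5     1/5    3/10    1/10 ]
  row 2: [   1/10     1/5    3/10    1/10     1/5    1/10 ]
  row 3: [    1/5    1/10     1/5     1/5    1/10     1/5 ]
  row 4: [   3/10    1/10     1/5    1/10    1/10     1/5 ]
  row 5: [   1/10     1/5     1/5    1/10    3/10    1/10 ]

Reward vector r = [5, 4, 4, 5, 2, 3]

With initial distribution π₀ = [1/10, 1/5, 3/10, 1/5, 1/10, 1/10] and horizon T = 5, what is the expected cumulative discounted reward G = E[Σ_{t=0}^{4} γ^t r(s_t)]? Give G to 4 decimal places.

t=0: π = [0.1000, 0.2000, 0.3000, 0.2000, 0.1000, 0.1000], E[r] = 4.0000, γ^t·E[r] = 4.000000, running G = 4.000000
t=1: π = [0.1400, 0.1500, 0.2300, 0.1500, 0.1900, 0.1400], E[r] = 3.7700, γ^t·E[r] = 3.016000, running G = 7.016000
t=2: π = [0.1530, 0.1510, 0.2230, 0.1440, 0.1810, 0.1480], E[r] = 3.7870, γ^t·E[r] = 2.423680, running G = 9.439680
t=3: π = [0.1506, 0.1524, 0.2223, 0.1448, 0.1821, 0.1478], E[r] = 3.7834, γ^t·E[r] = 1.937101, running G = 11.376781
t=4: π = [0.1509, 0.1521, 0.2222, 0.1448, 0.1823, 0.1478], E[r] = 3.7834, γ^t·E[r] = 1.549677, running G = 12.926457

G = 12.9265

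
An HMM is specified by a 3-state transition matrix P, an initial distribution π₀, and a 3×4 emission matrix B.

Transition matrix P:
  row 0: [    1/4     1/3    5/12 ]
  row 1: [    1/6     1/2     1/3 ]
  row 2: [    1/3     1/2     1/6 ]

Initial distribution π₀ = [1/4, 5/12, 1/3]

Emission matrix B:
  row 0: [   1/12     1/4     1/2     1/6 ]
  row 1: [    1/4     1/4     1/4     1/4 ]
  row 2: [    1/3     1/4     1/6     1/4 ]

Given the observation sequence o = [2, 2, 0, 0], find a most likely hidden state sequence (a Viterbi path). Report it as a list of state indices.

path = [0, 0, 2, 1]

t=0: δ = [1.250e-01, 1.042e-01, 5.556e-02]  (obs o_0=2)
t=1: δ = [1.562e-02, 1.302e-02, 8.681e-03]  ψ = [0, 1, 0]  (obs o_1=2)
t=2: δ = [3.255e-04, 1.628e-03, 2.170e-03]  ψ = [0, 1, 0]  (obs o_2=0)
t=3: δ = [6.028e-05, 2.713e-04, 1.808e-04]  ψ = [2, 2, 1]  (obs o_3=0)
backtrack: best end state = 1; path = [0, 0, 2, 1]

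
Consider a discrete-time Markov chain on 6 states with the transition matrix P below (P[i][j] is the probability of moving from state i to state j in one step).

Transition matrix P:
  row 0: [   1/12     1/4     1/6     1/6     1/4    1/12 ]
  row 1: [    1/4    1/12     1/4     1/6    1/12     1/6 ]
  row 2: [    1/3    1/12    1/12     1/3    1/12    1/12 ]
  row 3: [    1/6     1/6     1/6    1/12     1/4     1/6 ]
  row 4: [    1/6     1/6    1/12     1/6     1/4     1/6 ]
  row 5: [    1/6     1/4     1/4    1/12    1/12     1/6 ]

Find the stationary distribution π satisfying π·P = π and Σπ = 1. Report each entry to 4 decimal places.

π = [0.1919, 0.1665, 0.1640, 0.1685, 0.1721, 0.1370]

Balance equations π_j = Σ_i π_i·P[i][j]:
  π_0 = 1/12·π_0 + 1/4·π_1 + 1/3·π_2 + 1/6·π_3 + 1/6·π_4 + 1/6·π_5
  π_1 = 1/4·π_0 + 1/12·π_1 + 1/12·π_2 + 1/6·π_3 + 1/6·π_4 + 1/4·π_5
  π_2 = 1/6·π_0 + 1/4·π_1 + 1/12·π_2 + 1/6·π_3 + 1/12·π_4 + 1/4·π_5
  π_3 = 1/6·π_0 + 1/6·π_1 + 1/3·π_2 + 1/12·π_3 + 1/6·π_4 + 1/12·π_5
  π_4 = 1/4·π_0 + 1/12·π_1 + 1/12·π_2 + 1/4·π_3 + 1/4·π_4 + 1/12·π_5
  normalize: π_0 + π_1 + π_2 + π_3 + π_4 + π_5 = 1
Solving the linear system gives exactly π = [8645/45054, 2501/15018, 7387/45054, 2531/15018, 7753/45054, 6173/45054].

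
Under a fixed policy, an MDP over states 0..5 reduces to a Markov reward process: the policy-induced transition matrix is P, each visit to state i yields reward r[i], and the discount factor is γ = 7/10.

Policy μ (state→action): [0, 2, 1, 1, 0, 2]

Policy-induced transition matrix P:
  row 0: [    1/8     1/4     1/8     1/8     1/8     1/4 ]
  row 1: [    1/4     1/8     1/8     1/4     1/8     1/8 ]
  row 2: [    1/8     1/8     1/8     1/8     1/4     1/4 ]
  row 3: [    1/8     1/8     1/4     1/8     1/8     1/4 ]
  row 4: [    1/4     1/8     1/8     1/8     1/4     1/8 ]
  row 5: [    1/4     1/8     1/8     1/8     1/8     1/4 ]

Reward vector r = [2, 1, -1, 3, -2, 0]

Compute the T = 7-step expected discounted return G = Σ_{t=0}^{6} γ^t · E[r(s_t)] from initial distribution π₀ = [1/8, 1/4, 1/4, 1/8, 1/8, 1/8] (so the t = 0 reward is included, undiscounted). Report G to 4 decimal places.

G = 1.3876

t=0: π = [0.1250, 0.2500, 0.2500, 0.1250, 0.1250, 0.1250], E[r] = 0.3750, γ^t·E[r] = 0.375000, running G = 0.375000
t=1: π = [0.1875, 0.1406, 0.1406, 0.1563, 0.1719, 0.2031], E[r] = 0.5000, γ^t·E[r] = 0.350000, running G = 0.725000
t=2: π = [0.1895, 0.1484, 0.1445, 0.1426, 0.1641, 0.2109], E[r] = 0.4824, γ^t·E[r] = 0.236387, running G = 0.961387
t=3: π = [0.1904, 0.1487, 0.1428, 0.1436, 0.1636, 0.2109], E[r] = 0.4902, γ^t·E[r] = 0.168150, running G = 1.129537
t=4: π = [0.1904, 0.1488, 0.1429, 0.1436, 0.1633, 0.2110], E[r] = 0.4908, γ^t·E[r] = 0.117844, running G = 1.247382
t=5: π = [0.1904, 0.1488, 0.1429, 0.1436, 0.1633, 0.2110], E[r] = 0.4909, γ^t·E[r] = 0.082499, running G = 1.329880
t=6: π = [0.1904, 0.1488, 0.1430, 0.1436, 0.1633, 0.2110], E[r] = 0.4909, γ^t·E[r] = 0.057749, running G = 1.387629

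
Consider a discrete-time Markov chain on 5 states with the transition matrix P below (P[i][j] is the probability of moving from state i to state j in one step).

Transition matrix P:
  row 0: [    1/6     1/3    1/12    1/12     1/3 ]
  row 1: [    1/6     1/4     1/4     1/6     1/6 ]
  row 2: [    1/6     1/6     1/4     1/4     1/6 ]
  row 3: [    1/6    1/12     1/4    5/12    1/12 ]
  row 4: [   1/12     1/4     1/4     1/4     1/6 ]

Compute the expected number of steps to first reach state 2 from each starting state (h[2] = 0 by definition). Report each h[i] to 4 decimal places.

h = [5.1831, 4.4518, 0.0000, 4.4585, 4.3914]

First-step conditioning: h[2] = 0; for i ≠ 2, h[i] = 1 + Σ_k P[i][k]·h[k].
  h[0] = 1 + 1/6·h[0] + 1/3·h[1] + 1/12·h[3] + 1/3·h[4]
  h[1] = 1 + 1/6·h[0] + 1/4·h[1] + 1/6·h[3] + 1/6·h[4]
  h[3] = 1 + 1/6·h[0] + 1/12·h[1] + 5/12·h[3] + 1/12·h[4]
  h[4] = 1 + 1/12·h[0] + 1/4·h[1] + 1/4·h[3] + 1/6·h[4]
Solving the 4×4 linear system over states ≠ 2 gives exactly h = [18540/3577, 15924/3577, 0, 15948/3577, 2244/511] (h[2] = 0 is the target).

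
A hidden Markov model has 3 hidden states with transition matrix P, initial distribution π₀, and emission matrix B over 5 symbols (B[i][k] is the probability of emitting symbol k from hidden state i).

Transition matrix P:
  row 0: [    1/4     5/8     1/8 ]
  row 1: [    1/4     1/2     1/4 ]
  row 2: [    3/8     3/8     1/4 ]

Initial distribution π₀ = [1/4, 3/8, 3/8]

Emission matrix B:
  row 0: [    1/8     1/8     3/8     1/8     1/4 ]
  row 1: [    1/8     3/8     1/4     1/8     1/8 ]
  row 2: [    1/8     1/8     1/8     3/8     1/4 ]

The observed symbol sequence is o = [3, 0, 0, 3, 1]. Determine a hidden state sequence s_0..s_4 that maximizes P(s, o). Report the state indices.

t=0: δ = [3.125e-02, 4.688e-02, 1.406e-01]  (obs o_0=3)
t=1: δ = [6.592e-03, 6.592e-03, 4.395e-03]  ψ = [2, 2, 2]  (obs o_1=0)
t=2: δ = [2.060e-04, 5.150e-04, 2.060e-04]  ψ = [0, 0, 1]  (obs o_2=0)
t=3: δ = [1.609e-05, 3.219e-05, 4.828e-05]  ψ = [1, 1, 1]  (obs o_3=3)
t=4: δ = [2.263e-06, 6.789e-06, 1.509e-06]  ψ = [2, 2, 2]  (obs o_4=1)
backtrack: best end state = 1; path = [2, 0, 1, 2, 1]

path = [2, 0, 1, 2, 1]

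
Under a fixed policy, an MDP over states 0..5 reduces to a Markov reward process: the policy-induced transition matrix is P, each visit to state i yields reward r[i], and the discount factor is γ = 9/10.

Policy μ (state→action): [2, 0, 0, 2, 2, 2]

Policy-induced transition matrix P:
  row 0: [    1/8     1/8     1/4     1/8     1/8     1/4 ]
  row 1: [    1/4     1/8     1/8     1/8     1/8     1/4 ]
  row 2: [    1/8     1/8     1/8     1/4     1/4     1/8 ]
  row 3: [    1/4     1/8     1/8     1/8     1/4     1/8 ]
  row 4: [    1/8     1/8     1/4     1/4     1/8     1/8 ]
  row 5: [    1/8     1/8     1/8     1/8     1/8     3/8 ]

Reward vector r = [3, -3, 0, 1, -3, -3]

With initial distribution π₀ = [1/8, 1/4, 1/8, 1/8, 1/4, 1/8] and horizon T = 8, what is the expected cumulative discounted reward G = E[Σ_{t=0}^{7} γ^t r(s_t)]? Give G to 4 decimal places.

t=0: π = [0.1250, 0.2500, 0.1250, 0.1250, 0.2500, 0.1250], E[r] = -1.3750, γ^t·E[r] = -1.375000, running G = -1.375000
t=1: π = [0.1719, 0.1250, 0.1719, 0.1719, 0.1563, 0.2031], E[r] = -0.7656, γ^t·E[r] = -0.689063, running G = -2.064063
t=2: π = [0.1621, 0.1250, 0.1660, 0.1660, 0.1680, 0.2129], E[r] = -0.8652, γ^t·E[r] = -0.700840, running G = -2.764902
t=3: π = [0.1614, 0.1250, 0.1663, 0.1667, 0.1665, 0.2141], E[r] = -0.8660, γ^t·E[r] = -0.631290, running G = -3.396192
t=4: π = [0.1615, 0.1250, 0.1660, 0.1666, 0.1666, 0.2143], E[r] = -0.8669, γ^t·E[r] = -0.568741, running G = -3.964934
t=5: π = [0.1614, 0.1250, 0.1660, 0.1666, 0.1666, 0.2144], E[r] = -0.8670, γ^t·E[r] = -0.511933, running G = -4.476866
t=6: π = [0.1614, 0.1250, 0.1660, 0.1666, 0.1666, 0.2144], E[r] = -0.8670, γ^t·E[r] = -0.460769, running G = -4.937635
t=7: π = [0.1614, 0.1250, 0.1660, 0.1666, 0.1666, 0.2144], E[r] = -0.8670, γ^t·E[r] = -0.414695, running G = -5.352330

G = -5.3523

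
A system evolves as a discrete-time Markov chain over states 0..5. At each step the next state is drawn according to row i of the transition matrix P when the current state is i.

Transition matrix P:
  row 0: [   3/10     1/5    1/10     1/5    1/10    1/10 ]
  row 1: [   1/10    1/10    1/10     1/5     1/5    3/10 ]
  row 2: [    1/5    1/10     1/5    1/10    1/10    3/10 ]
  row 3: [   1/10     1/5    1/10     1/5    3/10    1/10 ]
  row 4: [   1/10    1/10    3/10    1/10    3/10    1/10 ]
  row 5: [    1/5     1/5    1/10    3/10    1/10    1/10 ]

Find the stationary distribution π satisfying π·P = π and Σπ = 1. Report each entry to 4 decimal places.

Balance equations π_j = Σ_i π_i·P[i][j]:
  π_0 = 3/10·π_0 + 1/10·π_1 + 1/5·π_2 + 1/10·π_3 + 1/10·π_4 + 1/5·π_5
  π_1 = 1/5·π_0 + 1/10·π_1 + 1/10·π_2 + 1/5·π_3 + 1/10·π_4 + 1/5·π_5
  π_2 = 1/10·π_0 + 1/10·π_1 + 1/5·π_2 + 1/10·π_3 + 3/10·π_4 + 1/10·π_5
  π_3 = 1/5·π_0 + 1/5·π_1 + 1/10·π_2 + 1/5·π_3 + 1/10·π_4 + 3/10·π_5
  π_4 = 1/10·π_0 + 1/5·π_1 + 1/10·π_2 + 3/10·π_3 + 3/10·π_4 + 1/10·π_5
  normalize: π_0 + π_1 + π_2 + π_3 + π_4 + π_5 = 1
Solving the linear system gives exactly π = [13579/82676, 6229/41338, 3166/20669, 15033/82676, 7825/41338, 3323/20669].

π = [0.1642, 0.1507, 0.1532, 0.1818, 0.1893, 0.1608]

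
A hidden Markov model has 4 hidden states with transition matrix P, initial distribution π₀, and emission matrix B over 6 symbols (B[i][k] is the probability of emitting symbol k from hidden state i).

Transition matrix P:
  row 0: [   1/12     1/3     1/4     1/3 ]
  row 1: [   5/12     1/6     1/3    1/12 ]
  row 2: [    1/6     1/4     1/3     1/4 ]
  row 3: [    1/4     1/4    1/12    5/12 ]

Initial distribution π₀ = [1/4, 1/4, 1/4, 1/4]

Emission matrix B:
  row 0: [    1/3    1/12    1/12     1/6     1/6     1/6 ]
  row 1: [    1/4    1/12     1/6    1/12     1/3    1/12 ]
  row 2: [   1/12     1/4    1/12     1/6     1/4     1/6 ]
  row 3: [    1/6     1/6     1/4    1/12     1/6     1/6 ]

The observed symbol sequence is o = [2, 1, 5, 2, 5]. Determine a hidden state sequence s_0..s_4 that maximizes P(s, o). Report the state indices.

t=0: δ = [2.083e-02, 4.167e-02, 2.083e-02, 6.250e-02]  (obs o_0=2)
t=1: δ = [1.447e-03, 1.302e-03, 3.472e-03, 4.340e-03]  ψ = [1, 3, 1, 3]  (obs o_1=1)
t=2: δ = [1.808e-04, 9.042e-05, 1.929e-04, 3.014e-04]  ψ = [3, 3, 2, 3]  (obs o_2=5)
t=3: δ = [6.279e-06, 1.256e-05, 5.358e-06, 3.140e-05]  ψ = [3, 3, 2, 3]  (obs o_3=2)
t=4: δ = [1.308e-06, 6.541e-07, 6.977e-07, 2.180e-06]  ψ = [3, 3, 1, 3]  (obs o_4=5)
backtrack: best end state = 3; path = [3, 3, 3, 3, 3]

path = [3, 3, 3, 3, 3]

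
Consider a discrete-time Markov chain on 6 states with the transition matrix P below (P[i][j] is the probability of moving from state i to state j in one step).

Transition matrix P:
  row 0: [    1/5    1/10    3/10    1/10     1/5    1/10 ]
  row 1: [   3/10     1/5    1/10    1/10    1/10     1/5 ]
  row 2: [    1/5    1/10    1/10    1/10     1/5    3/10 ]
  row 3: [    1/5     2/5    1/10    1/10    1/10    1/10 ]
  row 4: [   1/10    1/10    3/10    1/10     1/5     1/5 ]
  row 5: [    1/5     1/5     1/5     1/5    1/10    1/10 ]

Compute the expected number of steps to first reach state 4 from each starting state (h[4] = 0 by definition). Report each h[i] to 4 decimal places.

h = [6.3977, 7.1670, 6.5291, 7.2420, 0.0000, 7.1857]

First-step conditioning: h[4] = 0; for i ≠ 4, h[i] = 1 + Σ_k P[i][k]·h[k].
  h[0] = 1 + 1/5·h[0] + 1/10·h[1] + 3/10·h[2] + 1/10·h[3] + 1/10·h[5]
  h[1] = 1 + 3/10·h[0] + 1/5·h[1] + 1/10·h[2] + 1/10·h[3] + 1/5·h[5]
  h[2] = 1 + 1/5·h[0] + 1/10·h[1] + 1/10·h[2] + 1/10·h[3] + 3/10·h[5]
  h[3] = 1 + 1/5·h[0] + 2/5·h[1] + 1/10·h[2] + 1/10·h[3] + 1/10·h[5]
  h[5] = 1 + 1/5·h[0] + 1/5·h[1] + 1/5·h[2] + 1/5·h[3] + 1/10·h[5]
Solving the 5×5 linear system over states ≠ 4 gives exactly h = [3410/533, 3820/533, 3480/533, 3860/533, 0, 3830/533] (h[4] = 0 is the target).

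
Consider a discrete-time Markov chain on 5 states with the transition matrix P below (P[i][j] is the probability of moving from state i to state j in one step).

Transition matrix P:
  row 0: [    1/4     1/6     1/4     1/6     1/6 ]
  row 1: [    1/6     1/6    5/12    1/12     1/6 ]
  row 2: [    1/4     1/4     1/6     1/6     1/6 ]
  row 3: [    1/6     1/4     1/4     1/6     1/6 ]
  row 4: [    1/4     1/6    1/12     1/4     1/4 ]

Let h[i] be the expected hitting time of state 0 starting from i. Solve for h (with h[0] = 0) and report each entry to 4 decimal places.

First-step conditioning: h[0] = 0; for i ≠ 0, h[i] = 1 + Σ_k P[i][k]·h[k].
  h[1] = 1 + 1/6·h[1] + 5/12·h[2] + 1/12·h[3] + 1/6·h[4]
  h[2] = 1 + 1/4·h[1] + 1/6·h[2] + 1/6·h[3] + 1/6·h[4]
  h[3] = 1 + 1/4·h[1] + 1/4·h[2] + 1/6·h[3] + 1/6·h[4]
  h[4] = 1 + 1/6·h[1] + 1/12·h[2] + 1/4·h[3] + 1/4·h[4]
Solving the 4×4 linear system over states ≠ 0 gives exactly h = [0, 22044/4495, 20592/4495, 22308/4495, 20616/4495] (h[0] = 0 is the target).

h = [0.0000, 4.9041, 4.5811, 4.9628, 4.5864]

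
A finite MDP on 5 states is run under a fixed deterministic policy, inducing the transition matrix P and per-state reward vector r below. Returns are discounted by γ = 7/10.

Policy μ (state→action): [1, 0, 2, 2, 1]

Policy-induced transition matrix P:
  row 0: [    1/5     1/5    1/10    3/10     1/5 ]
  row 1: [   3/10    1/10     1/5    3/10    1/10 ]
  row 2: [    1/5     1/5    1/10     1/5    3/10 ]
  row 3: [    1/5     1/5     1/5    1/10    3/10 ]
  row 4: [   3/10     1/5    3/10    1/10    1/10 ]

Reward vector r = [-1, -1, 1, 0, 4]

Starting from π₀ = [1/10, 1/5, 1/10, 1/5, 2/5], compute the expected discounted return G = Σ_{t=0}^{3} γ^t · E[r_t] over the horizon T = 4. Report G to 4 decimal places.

G = 2.1913

t=0: π = [0.1000, 0.2000, 0.1000, 0.2000, 0.4000], E[r] = 1.4000, γ^t·E[r] = 1.400000, running G = 1.400000
t=1: π = [0.2600, 0.1800, 0.2200, 0.1700, 0.1700], E[r] = 0.4600, γ^t·E[r] = 0.322000, running G = 1.722000
t=2: π = [0.2350, 0.1820, 0.1690, 0.2100, 0.2040], E[r] = 0.5680, γ^t·E[r] = 0.278320, running G = 2.000320
t=3: π = [0.2386, 0.1818, 0.1800, 0.2003, 0.1993], E[r] = 0.5568, γ^t·E[r] = 0.190982, running G = 2.191302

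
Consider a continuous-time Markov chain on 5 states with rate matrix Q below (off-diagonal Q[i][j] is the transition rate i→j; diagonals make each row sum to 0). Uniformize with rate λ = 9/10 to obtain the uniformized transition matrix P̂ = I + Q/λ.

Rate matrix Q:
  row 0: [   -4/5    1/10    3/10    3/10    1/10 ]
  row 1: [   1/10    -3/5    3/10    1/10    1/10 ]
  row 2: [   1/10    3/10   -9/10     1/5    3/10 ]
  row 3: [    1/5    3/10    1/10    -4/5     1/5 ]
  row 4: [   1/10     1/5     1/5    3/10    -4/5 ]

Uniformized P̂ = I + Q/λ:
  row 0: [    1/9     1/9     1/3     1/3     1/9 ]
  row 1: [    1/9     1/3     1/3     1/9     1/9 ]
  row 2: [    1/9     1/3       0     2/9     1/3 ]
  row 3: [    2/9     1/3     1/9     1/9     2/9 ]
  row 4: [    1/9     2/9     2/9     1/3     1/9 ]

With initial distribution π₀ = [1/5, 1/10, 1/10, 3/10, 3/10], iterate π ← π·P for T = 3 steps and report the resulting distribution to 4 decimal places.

π = [0.1336, 0.2827, 0.2027, 0.2037, 0.1772]

t=0: π = [0.2000, 0.1000, 0.1000, 0.3000, 0.3000]
t=1: π = [0.1444, 0.2556, 0.2000, 0.2333, 0.1667]
t=2: π = [0.1370, 0.2827, 0.1963, 0.2025, 0.1815]
t=3: π = [0.1336, 0.2827, 0.2027, 0.2037, 0.1772]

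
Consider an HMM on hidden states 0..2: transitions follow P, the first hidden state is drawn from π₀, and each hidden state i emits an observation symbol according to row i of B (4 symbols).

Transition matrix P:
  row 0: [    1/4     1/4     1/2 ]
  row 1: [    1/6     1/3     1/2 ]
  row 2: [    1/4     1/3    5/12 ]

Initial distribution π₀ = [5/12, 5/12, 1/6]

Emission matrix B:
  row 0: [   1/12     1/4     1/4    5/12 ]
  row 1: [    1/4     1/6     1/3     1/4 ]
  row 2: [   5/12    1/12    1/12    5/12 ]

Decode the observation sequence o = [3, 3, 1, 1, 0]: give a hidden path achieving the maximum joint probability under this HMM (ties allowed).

t=0: δ = [1.736e-01, 1.042e-01, 6.944e-02]  (obs o_0=3)
t=1: δ = [1.808e-02, 1.085e-02, 3.617e-02]  ψ = [0, 0, 0]  (obs o_1=3)
t=2: δ = [2.261e-03, 2.009e-03, 1.256e-03]  ψ = [2, 2, 2]  (obs o_2=1)
t=3: δ = [1.413e-04, 1.116e-04, 9.419e-05]  ψ = [0, 1, 0]  (obs o_3=1)
t=4: δ = [2.943e-06, 9.303e-06, 2.943e-05]  ψ = [0, 1, 0]  (obs o_4=0)
backtrack: best end state = 2; path = [0, 2, 0, 0, 2]

path = [0, 2, 0, 0, 2]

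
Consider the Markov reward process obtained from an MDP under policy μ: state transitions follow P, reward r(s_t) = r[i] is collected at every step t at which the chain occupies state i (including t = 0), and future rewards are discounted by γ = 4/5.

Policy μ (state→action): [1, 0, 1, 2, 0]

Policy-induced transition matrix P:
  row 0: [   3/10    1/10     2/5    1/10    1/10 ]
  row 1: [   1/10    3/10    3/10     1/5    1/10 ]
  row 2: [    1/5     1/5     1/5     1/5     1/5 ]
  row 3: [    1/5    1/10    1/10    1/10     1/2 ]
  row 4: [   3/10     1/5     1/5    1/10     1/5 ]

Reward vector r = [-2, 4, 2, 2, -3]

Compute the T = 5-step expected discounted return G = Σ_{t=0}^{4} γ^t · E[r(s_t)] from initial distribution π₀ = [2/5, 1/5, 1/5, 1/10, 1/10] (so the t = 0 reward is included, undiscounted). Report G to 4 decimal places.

G = 1.4631

t=0: π = [0.4000, 0.2000, 0.2000, 0.1000, 0.1000], E[r] = 0.3000, γ^t·E[r] = 0.300000, running G = 0.300000
t=1: π = [0.2300, 0.1700, 0.2900, 0.1400, 0.1700], E[r] = 0.5700, γ^t·E[r] = 0.456000, running G = 0.756000
t=2: π = [0.2230, 0.1800, 0.2490, 0.1460, 0.2020], E[r] = 0.4580, γ^t·E[r] = 0.293120, running G = 1.049120
t=3: π = [0.2245, 0.1811, 0.2480, 0.1429, 0.2035], E[r] = 0.4467, γ^t·E[r] = 0.228710, running G = 1.277830
t=4: π = [0.2247, 0.1814, 0.2487, 0.1429, 0.2023], E[r] = 0.4524, γ^t·E[r] = 0.185315, running G = 1.463146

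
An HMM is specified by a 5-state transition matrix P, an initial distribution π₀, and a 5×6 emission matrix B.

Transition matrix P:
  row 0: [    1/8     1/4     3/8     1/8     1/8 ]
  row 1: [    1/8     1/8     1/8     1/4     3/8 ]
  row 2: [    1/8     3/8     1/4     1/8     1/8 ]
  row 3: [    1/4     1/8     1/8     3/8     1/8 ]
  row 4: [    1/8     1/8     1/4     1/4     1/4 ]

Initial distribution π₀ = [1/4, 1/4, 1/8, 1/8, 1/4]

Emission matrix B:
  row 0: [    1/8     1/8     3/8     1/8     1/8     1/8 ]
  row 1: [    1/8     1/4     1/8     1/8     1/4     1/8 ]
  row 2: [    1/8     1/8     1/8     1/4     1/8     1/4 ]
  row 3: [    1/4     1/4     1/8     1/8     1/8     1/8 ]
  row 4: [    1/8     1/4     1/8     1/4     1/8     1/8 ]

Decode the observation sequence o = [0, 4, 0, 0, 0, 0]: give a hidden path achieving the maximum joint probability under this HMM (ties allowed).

t=0: δ = [3.125e-02, 3.125e-02, 1.562e-02, 3.125e-02, 3.125e-02]  (obs o_0=0)
t=1: δ = [9.766e-04, 1.953e-03, 1.465e-03, 1.465e-03, 1.465e-03]  ψ = [3, 0, 0, 3, 1]  (obs o_1=4)
t=2: δ = [4.578e-05, 6.866e-05, 4.578e-05, 1.373e-04, 9.155e-05]  ψ = [3, 2, 0, 3, 1]  (obs o_2=0)
t=3: δ = [4.292e-06, 2.146e-06, 2.861e-06, 1.287e-05, 3.219e-06]  ψ = [3, 2, 4, 3, 1]  (obs o_3=0)
t=4: δ = [4.023e-07, 2.012e-07, 2.012e-07, 1.207e-06, 2.012e-07]  ψ = [3, 3, 0, 3, 3]  (obs o_4=0)
t=5: δ = [3.772e-08, 1.886e-08, 1.886e-08, 1.132e-07, 1.886e-08]  ψ = [3, 3, 0, 3, 3]  (obs o_5=0)
backtrack: best end state = 3; path = [3, 3, 3, 3, 3, 3]

path = [3, 3, 3, 3, 3, 3]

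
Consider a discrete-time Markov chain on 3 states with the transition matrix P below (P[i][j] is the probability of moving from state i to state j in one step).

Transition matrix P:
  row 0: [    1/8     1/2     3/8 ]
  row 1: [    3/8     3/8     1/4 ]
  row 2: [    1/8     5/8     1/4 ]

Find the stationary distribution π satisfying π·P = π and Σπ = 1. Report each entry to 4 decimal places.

π = [0.2439, 0.4756, 0.2805]

Balance equations π_j = Σ_i π_i·P[i][j]:
  π_0 = 1/8·π_0 + 3/8·π_1 + 1/8·π_2
  π_1 = 1/2·π_0 + 3/8·π_1 + 5/8·π_2
  normalize: π_0 + π_1 + π_2 = 1
Solving the linear system gives exactly π = [10/41, 39/82, 23/82].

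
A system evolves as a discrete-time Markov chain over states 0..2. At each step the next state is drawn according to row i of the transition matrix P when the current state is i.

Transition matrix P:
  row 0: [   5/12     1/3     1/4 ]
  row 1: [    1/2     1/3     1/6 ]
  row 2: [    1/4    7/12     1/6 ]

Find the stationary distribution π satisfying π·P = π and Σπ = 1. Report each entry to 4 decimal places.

π = [0.4151, 0.3836, 0.2013]

Balance equations π_j = Σ_i π_i·P[i][j]:
  π_0 = 5/12·π_0 + 1/2·π_1 + 1/4·π_2
  π_1 = 1/3·π_0 + 1/3·π_1 + 7/12·π_2
  normalize: π_0 + π_1 + π_2 = 1
Solving the linear system gives exactly π = [22/53, 61/159, 32/159].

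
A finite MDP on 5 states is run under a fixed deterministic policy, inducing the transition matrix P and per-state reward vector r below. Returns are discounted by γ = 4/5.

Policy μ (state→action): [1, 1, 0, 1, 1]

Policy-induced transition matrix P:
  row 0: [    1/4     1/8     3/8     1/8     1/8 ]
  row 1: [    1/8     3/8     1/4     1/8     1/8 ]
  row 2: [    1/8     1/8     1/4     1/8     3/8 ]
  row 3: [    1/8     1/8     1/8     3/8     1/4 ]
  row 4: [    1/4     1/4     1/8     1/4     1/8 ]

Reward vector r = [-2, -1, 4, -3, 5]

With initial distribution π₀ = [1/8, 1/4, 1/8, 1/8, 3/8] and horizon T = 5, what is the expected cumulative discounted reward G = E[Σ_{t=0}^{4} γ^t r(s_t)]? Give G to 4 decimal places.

G = 3.0674

t=0: π = [0.1250, 0.2500, 0.1250, 0.1250, 0.3750], E[r] = 1.5000, γ^t·E[r] = 1.500000, running G = 1.500000
t=1: π = [0.1875, 0.2344, 0.2031, 0.2031, 0.1719], E[r] = 0.4531, γ^t·E[r] = 0.362500, running G = 1.862500
t=2: π = [0.1699, 0.2051, 0.2266, 0.1973, 0.2012], E[r] = 0.7754, γ^t·E[r] = 0.496250, running G = 2.358750
t=3: π = [0.1714, 0.2014, 0.2214, 0.1995, 0.2063], E[r] = 0.7747, γ^t·E[r] = 0.396625, running G = 2.755375
t=4: π = [0.1722, 0.2011, 0.2207, 0.2007, 0.2053], E[r] = 0.7617, γ^t·E[r] = 0.312013, running G = 3.067388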